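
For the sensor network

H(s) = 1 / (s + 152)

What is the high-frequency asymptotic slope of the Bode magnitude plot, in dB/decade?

-20 dB/decade

Each pole contributes −20 dB/decade at high frequency; each zero contributes +20 dB/decade.
Net: 0 zero(s) − 1 pole(s) → -20 dB/decade.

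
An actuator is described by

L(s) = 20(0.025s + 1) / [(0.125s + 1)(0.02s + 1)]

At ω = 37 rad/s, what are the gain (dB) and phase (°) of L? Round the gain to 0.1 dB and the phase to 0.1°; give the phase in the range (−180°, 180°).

13.3 dB, -71.5°

At ω = 37 rad/s:
zero (1 + j37·0.025) = 1 + j0.925 → |·| ≈ 1.3622, ∠ ≈ 42.77°
pole (1 + j37·0.125) = 1 + j4.625 → |·| ≈ 4.7319, ∠ ≈ 77.80°
pole (1 + j37·0.02) = 1 + j0.74 → |·| ≈ 1.244, ∠ ≈ 36.50°
|L| = 20 · 1.3622 / (4.7319 · 1.244) ≈ 4.6282
Gain = 20 log₁₀(4.6282) ≈ 13.31 dB
∠L = (42.77°) − (77.80° + 36.50°) = -71.53°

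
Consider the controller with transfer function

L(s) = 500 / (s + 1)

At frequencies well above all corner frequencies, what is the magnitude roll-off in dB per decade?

-20 dB/decade

Each pole contributes −20 dB/decade at high frequency; each zero contributes +20 dB/decade.
Net: 0 zero(s) − 1 pole(s) → -20 dB/decade.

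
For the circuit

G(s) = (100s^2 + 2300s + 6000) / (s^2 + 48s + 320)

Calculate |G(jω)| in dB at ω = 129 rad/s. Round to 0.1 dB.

39.7 dB

Substitute s = j129:
Numerator: 100(j129)^2 + 2300(j129) + 6000 = -1658100 + j296700
Denominator: (j129)^2 + 48(j129) + 320 = -16321 + j6192
|N| = √(1658100² + 296700²) ≈ 1.6844e+06, ∠N ≈ 169.85°
|D| = √(16321² + 6192²) ≈ 17456, ∠D ≈ 159.22°
|G| = 1.6844e+06 / 17456 ≈ 96.494
Gain = 20 log₁₀(96.494) ≈ 39.69 dB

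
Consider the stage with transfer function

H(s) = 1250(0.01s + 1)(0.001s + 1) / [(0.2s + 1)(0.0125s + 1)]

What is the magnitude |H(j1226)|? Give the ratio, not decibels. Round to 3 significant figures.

At ω = 1226 rad/s:
zero (1 + j1226·0.01) = 1 + j12.26 → |·| ≈ 12.301, ∠ ≈ 85.34°
zero (1 + j1226·0.001) = 1 + j1.226 → |·| ≈ 1.5821, ∠ ≈ 50.80°
pole (1 + j1226·0.2) = 1 + j245.2 → |·| ≈ 245.2, ∠ ≈ 89.77°
pole (1 + j1226·0.0125) = 1 + j15.325 → |·| ≈ 15.358, ∠ ≈ 86.27°
|H| = 1250 · 12.301 · 1.5821 / (245.2 · 15.358) ≈ 6.46

6.46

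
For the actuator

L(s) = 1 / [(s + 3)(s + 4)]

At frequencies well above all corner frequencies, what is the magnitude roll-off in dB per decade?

-40 dB/decade

Each pole contributes −20 dB/decade at high frequency; each zero contributes +20 dB/decade.
Net: 0 zero(s) − 2 pole(s) → -40 dB/decade.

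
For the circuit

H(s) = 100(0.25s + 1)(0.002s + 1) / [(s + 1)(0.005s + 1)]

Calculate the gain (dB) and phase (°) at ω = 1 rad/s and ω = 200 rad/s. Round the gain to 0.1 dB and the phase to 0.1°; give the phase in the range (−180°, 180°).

At ω = 1 rad/s:
zero (1 + j1·0.25) = 1 + j0.25 → |·| ≈ 1.0308, ∠ ≈ 14.04°
zero (1 + j1·0.002) = 1 + j0.002 → |·| ≈ 1, ∠ ≈ 0.11°
pole (1 + j1·1) = 1 + j1 → |·| ≈ 1.4142, ∠ ≈ 45.00°
pole (1 + j1·0.005) = 1 + j0.005 → |·| ≈ 1, ∠ ≈ 0.29°
|H| = 100 · 1.0308 · 1 / (1.4142 · 1) ≈ 72.889
Gain = 20 log₁₀(72.889) ≈ 37.25 dB
∠H = (14.04° + 0.11°) − (45.00° + 0.29°) = -31.14°

At ω = 200 rad/s:
zero (1 + j200·0.25) = 1 + j50 → |·| ≈ 50.01, ∠ ≈ 88.85°
zero (1 + j200·0.002) = 1 + j0.4 → |·| ≈ 1.077, ∠ ≈ 21.80°
pole (1 + j200·1) = 1 + j200 → |·| ≈ 200, ∠ ≈ 89.71°
pole (1 + j200·0.005) = 1 + j1 → |·| ≈ 1.4142, ∠ ≈ 45.00°
|H| = 100 · 50.01 · 1.077 / (200 · 1.4142) ≈ 19.043
Gain = 20 log₁₀(19.043) ≈ 25.59 dB
∠H = (88.85° + 21.80°) − (89.71° + 45.00°) = -24.06°

ω = 1: 37.3 dB, -31.1°; ω = 200: 25.6 dB, -24.1°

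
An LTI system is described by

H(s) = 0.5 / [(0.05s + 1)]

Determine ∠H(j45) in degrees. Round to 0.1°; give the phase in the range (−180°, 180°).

At ω = 45 rad/s:
pole (1 + j45·0.05) = 1 + j2.25 → |·| ≈ 2.4622, ∠ ≈ 66.04°
∠H = (0°) − (66.04°) = -66.04°

-66.0°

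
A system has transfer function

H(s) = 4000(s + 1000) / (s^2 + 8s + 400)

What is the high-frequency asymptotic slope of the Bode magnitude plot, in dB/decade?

-20 dB/decade

Each pole contributes −20 dB/decade at high frequency; each zero contributes +20 dB/decade.
Net: 1 zero(s) − 2 pole(s) → -20 dB/decade.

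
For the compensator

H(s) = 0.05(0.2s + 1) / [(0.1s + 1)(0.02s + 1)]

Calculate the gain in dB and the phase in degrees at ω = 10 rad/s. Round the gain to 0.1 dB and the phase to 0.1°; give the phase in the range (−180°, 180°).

At ω = 10 rad/s:
zero (1 + j10·0.2) = 1 + j2 → |·| ≈ 2.2361, ∠ ≈ 63.43°
pole (1 + j10·0.1) = 1 + j1 → |·| ≈ 1.4142, ∠ ≈ 45.00°
pole (1 + j10·0.02) = 1 + j0.2 → |·| ≈ 1.0198, ∠ ≈ 11.31°
|H| = 0.05 · 2.2361 / (1.4142 · 1.0198) ≈ 0.077524
Gain = 20 log₁₀(0.077524) ≈ -22.21 dB
∠H = (63.43°) − (45.00° + 11.31°) = 7.12°

-22.2 dB, 7.1°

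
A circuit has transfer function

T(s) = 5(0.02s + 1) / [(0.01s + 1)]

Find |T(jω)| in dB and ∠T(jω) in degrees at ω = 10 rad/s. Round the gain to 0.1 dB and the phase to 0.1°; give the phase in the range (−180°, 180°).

14.1 dB, 5.6°

At ω = 10 rad/s:
zero (1 + j10·0.02) = 1 + j0.2 → |·| ≈ 1.0198, ∠ ≈ 11.31°
pole (1 + j10·0.01) = 1 + j0.1 → |·| ≈ 1.005, ∠ ≈ 5.71°
|T| = 5 · 1.0198 / (1.005) ≈ 5.0736
Gain = 20 log₁₀(5.0736) ≈ 14.11 dB
∠T = (11.31°) − (5.71°) = 5.60°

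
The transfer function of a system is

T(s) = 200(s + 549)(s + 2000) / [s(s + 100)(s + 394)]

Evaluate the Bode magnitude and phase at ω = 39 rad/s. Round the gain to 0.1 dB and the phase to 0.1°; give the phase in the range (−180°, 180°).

At s = jω = j39:
zero (s+549): 549 + j39 → |·| = √(549²+39²) = √302922 ≈ 550.38, ∠ = arctan(39/549) ≈ 4.06°
zero (s+2000): 2000 + j39 → |·| = √(2000²+39²) = √4001521 ≈ 2000.4, ∠ = arctan(39/2000) ≈ 1.12°
pole (s+100): 100 + j39 → |·| = √(100²+39²) = √11521 ≈ 107.34, ∠ = arctan(39/100) ≈ 21.31°
pole (s+394): 394 + j39 → |·| = √(394²+39²) = √156757 ≈ 395.93, ∠ = arctan(39/394) ≈ 5.65°
pole at origin: |s| = 39, ∠ = 90.00° (in denominator)
|T| = 200 · 1.101e+06 / 1.6575e+06 ≈ 132.85
Gain = 20 log₁₀(132.85) ≈ 42.47 dB
∠T = 5.18° − 116.96° = -111.78°

42.5 dB, -111.8°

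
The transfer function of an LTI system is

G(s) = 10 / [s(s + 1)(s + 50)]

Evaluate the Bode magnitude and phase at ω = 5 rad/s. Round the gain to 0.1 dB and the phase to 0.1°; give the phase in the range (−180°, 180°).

-42.2 dB, -174.4°

At s = jω = j5:
pole (s+1): 1 + j5 → |·| = √(1²+5²) = √26 ≈ 5.099, ∠ = arctan(5/1) ≈ 78.69°
pole (s+50): 50 + j5 → |·| = √(50²+5²) = √2525 ≈ 50.249, ∠ = arctan(5/50) ≈ 5.71°
pole at origin: |s| = 5, ∠ = 90.00° (in denominator)
|G| = 10 / 1281.1 ≈ 0.0078058
Gain = 20 log₁₀(0.0078058) ≈ -42.15 dB
∠G = 0.00° − 174.40° = -174.40°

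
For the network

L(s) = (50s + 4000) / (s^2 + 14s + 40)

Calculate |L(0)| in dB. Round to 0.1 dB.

40.0 dB

L(0) = 4000 / 40 = 100
20 log₁₀(100) ≈ 40.00 dB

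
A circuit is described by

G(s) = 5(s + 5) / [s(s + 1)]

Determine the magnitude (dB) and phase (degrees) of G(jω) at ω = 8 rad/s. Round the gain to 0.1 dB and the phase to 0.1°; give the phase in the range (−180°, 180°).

At s = jω = j8:
zero (s+5): 5 + j8 → |·| = √(5²+8²) = √89 ≈ 9.434, ∠ = arctan(8/5) ≈ 57.99°
pole (s+1): 1 + j8 → |·| = √(1²+8²) = √65 ≈ 8.0623, ∠ = arctan(8/1) ≈ 82.87°
pole at origin: |s| = 8, ∠ = 90.00° (in denominator)
|G| = 5 · 9.434 / 64.498 ≈ 0.73134
Gain = 20 log₁₀(0.73134) ≈ -2.72 dB
∠G = 57.99° − 172.87° = -114.88°

-2.7 dB, -114.9°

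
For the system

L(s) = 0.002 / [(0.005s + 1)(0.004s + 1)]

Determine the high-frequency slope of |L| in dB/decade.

Each pole contributes −20 dB/decade at high frequency; each zero contributes +20 dB/decade.
Net: 0 zero(s) − 2 pole(s) → -40 dB/decade.

-40 dB/decade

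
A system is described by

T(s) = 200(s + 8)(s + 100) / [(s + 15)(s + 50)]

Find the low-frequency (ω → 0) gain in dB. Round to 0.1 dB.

46.6 dB

T(0) = 200·8·100 / (15·50) ≈ 213.33
20 log₁₀(213.33) ≈ 46.58 dB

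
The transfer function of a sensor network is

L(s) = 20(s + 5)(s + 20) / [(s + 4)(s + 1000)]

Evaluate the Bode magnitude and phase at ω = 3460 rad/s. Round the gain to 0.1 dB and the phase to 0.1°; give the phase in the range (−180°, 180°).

At s = jω = j3460:
zero (s+5): 5 + j3460 → |·| = √(5²+3460²) = √11971625 ≈ 3460, ∠ = arctan(3460/5) ≈ 89.92°
zero (s+20): 20 + j3460 → |·| = √(20²+3460²) = √11972000 ≈ 3460.1, ∠ = arctan(3460/20) ≈ 89.67°
pole (s+4): 4 + j3460 → |·| = √(4²+3460²) = √11971616 ≈ 3460, ∠ = arctan(3460/4) ≈ 89.93°
pole (s+1000): 1000 + j3460 → |·| = √(1000²+3460²) = √12971600 ≈ 3601.6, ∠ = arctan(3460/1000) ≈ 73.88°
|L| = 20 · 1.1972e+07 / 1.2462e+07 ≈ 19.214
Gain = 20 log₁₀(19.214) ≈ 25.67 dB
∠L = 179.59° − 163.81° = 15.78°

25.7 dB, 15.8°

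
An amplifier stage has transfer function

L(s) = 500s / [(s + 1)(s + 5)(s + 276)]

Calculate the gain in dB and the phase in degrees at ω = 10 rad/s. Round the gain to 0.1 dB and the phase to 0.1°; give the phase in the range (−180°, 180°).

-15.9 dB, -59.8°

At s = jω = j10:
zero at origin: s = j10 → |·| = 10, ∠ = 90.00°
pole (s+1): 1 + j10 → |·| = √(1²+10²) = √101 ≈ 10.05, ∠ = arctan(10/1) ≈ 84.29°
pole (s+5): 5 + j10 → |·| = √(5²+10²) = √125 ≈ 11.18, ∠ = arctan(10/5) ≈ 63.43°
pole (s+276): 276 + j10 → |·| = √(276²+10²) = √76276 ≈ 276.18, ∠ = arctan(10/276) ≈ 2.08°
|L| = 500 · 10 / 31031 ≈ 0.16113
Gain = 20 log₁₀(0.16113) ≈ -15.86 dB
∠L = 90.00° − 149.80° = -59.80°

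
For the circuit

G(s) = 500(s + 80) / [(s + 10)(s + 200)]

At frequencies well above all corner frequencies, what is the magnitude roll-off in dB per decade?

Each pole contributes −20 dB/decade at high frequency; each zero contributes +20 dB/decade.
Net: 1 zero(s) − 2 pole(s) → -20 dB/decade.

-20 dB/decade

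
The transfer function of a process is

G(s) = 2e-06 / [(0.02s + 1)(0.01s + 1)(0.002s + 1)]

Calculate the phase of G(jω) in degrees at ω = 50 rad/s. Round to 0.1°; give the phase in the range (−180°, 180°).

-77.3°

At ω = 50 rad/s:
pole (1 + j50·0.02) = 1 + j1 → |·| ≈ 1.4142, ∠ ≈ 45.00°
pole (1 + j50·0.01) = 1 + j0.5 → |·| ≈ 1.118, ∠ ≈ 26.57°
pole (1 + j50·0.002) = 1 + j0.1 → |·| ≈ 1.005, ∠ ≈ 5.71°
∠G = (0°) − (45.00° + 26.57° + 5.71°) = -77.28°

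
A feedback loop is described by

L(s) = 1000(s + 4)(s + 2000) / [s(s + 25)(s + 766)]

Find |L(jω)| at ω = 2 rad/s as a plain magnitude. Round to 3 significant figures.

233

At s = jω = j2:
zero (s+4): 4 + j2 → |·| = √(4²+2²) = √20 ≈ 4.4721, ∠ = arctan(2/4) ≈ 26.57°
zero (s+2000): 2000 + j2 → |·| = √(2000²+2²) = √4000004 ≈ 2000, ∠ = arctan(2/2000) ≈ 0.06°
pole (s+25): 25 + j2 → |·| = √(25²+2²) = √629 ≈ 25.08, ∠ = arctan(2/25) ≈ 4.57°
pole (s+766): 766 + j2 → |·| = √(766²+2²) = √586760 ≈ 766, ∠ = arctan(2/766) ≈ 0.15°
pole at origin: |s| = 2, ∠ = 90.00° (in denominator)
|L| = 1000 · 8944.2 / 38423 ≈ 232.78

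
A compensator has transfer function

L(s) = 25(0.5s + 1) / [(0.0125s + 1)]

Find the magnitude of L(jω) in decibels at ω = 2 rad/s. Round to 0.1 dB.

At ω = 2 rad/s:
zero (1 + j2·0.5) = 1 + j1 → |·| ≈ 1.4142, ∠ ≈ 45.00°
pole (1 + j2·0.0125) = 1 + j0.025 → |·| ≈ 1.0003, ∠ ≈ 1.43°
|L| = 25 · 1.4142 / (1.0003) ≈ 35.344
Gain = 20 log₁₀(35.344) ≈ 30.97 dB

31.0 dB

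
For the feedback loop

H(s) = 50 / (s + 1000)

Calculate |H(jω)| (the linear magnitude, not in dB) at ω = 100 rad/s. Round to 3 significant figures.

At s = jω = j100:
pole (s+1000): 1000 + j100 → |·| = √(1000²+100²) = √1010000 ≈ 1005, ∠ = arctan(100/1000) ≈ 5.71°
|H| = 50 / 1005 ≈ 0.049751

0.0498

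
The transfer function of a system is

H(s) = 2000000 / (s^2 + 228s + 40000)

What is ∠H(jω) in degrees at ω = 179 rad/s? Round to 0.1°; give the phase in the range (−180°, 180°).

-79.0°

At s = jω = j179:
quadratic: (j179)² + 228·j179 + 40000 = 7959 + j40812 → |·| ≈ 41581, ∠ ≈ 78.96°
∠H = 0.00° − 78.96° = -78.96°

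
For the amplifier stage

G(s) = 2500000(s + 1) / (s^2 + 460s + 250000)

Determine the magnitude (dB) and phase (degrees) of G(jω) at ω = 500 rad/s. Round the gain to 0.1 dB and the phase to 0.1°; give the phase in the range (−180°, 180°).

At s = jω = j500:
zero (s+1): 1 + j500 → |·| = √(1²+500²) = √250001 ≈ 500, ∠ = arctan(500/1) ≈ 89.89°
quadratic: (j500)² + 460·j500 + 250000 = 0 + j230000 → |·| ≈ 2.3e+05, ∠ ≈ 90.00°
|G| = 2500000 · 500 / 2.3e+05 ≈ 5434.8
Gain = 20 log₁₀(5434.8) ≈ 74.70 dB
∠G = 89.89° − 90.00° = -0.11°

74.7 dB, -0.1°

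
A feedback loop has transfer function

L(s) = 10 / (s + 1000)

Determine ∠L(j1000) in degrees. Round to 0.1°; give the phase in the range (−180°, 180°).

Substitute s = j1000:
Numerator: 10 = 10 + j0
Denominator: (j1000) + 1000 = 1000 + j1000
|N| = √(10² + 0²) ≈ 10, ∠N ≈ 0.00°
|D| = √(1000² + 1000²) ≈ 1414.2, ∠D ≈ 45.00°
∠L = 0.00° − 45.00° = -45.00°

-45.0°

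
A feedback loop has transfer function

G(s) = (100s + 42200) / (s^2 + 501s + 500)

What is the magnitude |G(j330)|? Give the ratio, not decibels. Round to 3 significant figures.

Substitute s = j330:
Numerator: 100(j330) + 42200 = 42200 + j33000
Denominator: (j330)^2 + 501(j330) + 500 = -108400 + j165330
|N| = √(42200² + 33000²) ≈ 53571, ∠N ≈ 38.03°
|D| = √(108400² + 165330²) ≈ 1.977e+05, ∠D ≈ 123.25°
|G| = 53571 / 1.977e+05 ≈ 0.27097

0.271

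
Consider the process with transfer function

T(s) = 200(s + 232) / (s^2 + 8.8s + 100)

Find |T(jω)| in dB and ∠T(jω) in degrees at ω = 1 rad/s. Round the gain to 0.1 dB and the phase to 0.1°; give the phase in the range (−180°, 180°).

53.4 dB, -4.8°

At s = jω = j1:
zero (s+232): 232 + j1 → |·| = √(232²+1²) = √53825 ≈ 232, ∠ = arctan(1/232) ≈ 0.25°
quadratic: (j1)² + 8.8·j1 + 100 = 99 + j8.8 → |·| ≈ 99.39, ∠ ≈ 5.08°
|T| = 200 · 232 / 99.39 ≈ 466.85
Gain = 20 log₁₀(466.85) ≈ 53.38 dB
∠T = 0.25° − 5.08° = -4.83°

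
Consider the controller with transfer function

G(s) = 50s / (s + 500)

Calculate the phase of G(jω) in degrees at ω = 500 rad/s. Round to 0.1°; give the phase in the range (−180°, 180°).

45.0°

At s = jω = j500:
zero at origin: s = j500 → |·| = 500, ∠ = 90.00°
pole (s+500): 500 + j500 → |·| = √(500²+500²) = √500000 ≈ 707.11, ∠ = arctan(500/500) ≈ 45.00°
∠G = 90.00° − 45.00° = 45.00°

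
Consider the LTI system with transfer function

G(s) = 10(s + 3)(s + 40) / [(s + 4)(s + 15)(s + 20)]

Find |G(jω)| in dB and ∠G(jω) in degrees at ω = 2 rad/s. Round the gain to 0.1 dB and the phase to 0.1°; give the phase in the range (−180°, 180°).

0.5 dB, -3.3°

At s = jω = j2:
zero (s+3): 3 + j2 → |·| = √(3²+2²) = √13 ≈ 3.6056, ∠ = arctan(2/3) ≈ 33.69°
zero (s+40): 40 + j2 → |·| = √(40²+2²) = √1604 ≈ 40.05, ∠ = arctan(2/40) ≈ 2.86°
pole (s+4): 4 + j2 → |·| = √(4²+2²) = √20 ≈ 4.4721, ∠ = arctan(2/4) ≈ 26.57°
pole (s+15): 15 + j2 → |·| = √(15²+2²) = √229 ≈ 15.133, ∠ = arctan(2/15) ≈ 7.59°
pole (s+20): 20 + j2 → |·| = √(20²+2²) = √404 ≈ 20.1, ∠ = arctan(2/20) ≈ 5.71°
|G| = 10 · 144.4 / 1360.3 ≈ 1.0615
Gain = 20 log₁₀(1.0615) ≈ 0.52 dB
∠G = 36.55° − 39.87° = -3.32°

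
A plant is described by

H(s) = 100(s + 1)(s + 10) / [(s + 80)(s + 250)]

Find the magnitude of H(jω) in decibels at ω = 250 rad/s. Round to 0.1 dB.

At s = jω = j250:
zero (s+1): 1 + j250 → |·| = √(1²+250²) = √62501 ≈ 250, ∠ = arctan(250/1) ≈ 89.77°
zero (s+10): 10 + j250 → |·| = √(10²+250²) = √62600 ≈ 250.2, ∠ = arctan(250/10) ≈ 87.71°
pole (s+80): 80 + j250 → |·| = √(80²+250²) = √68900 ≈ 262.49, ∠ = arctan(250/80) ≈ 72.26°
pole (s+250): 250 + j250 → |·| = √(250²+250²) = √125000 ≈ 353.55, ∠ = arctan(250/250) ≈ 45.00°
|H| = 100 · 62550 / 92803 ≈ 67.401
Gain = 20 log₁₀(67.401) ≈ 36.57 dB

36.6 dB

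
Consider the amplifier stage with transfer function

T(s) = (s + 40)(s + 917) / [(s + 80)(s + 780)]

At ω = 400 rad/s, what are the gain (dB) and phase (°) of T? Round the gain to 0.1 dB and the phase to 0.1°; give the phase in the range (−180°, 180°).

At s = jω = j400:
zero (s+40): 40 + j400 → |·| = √(40²+400²) = √161600 ≈ 402, ∠ = arctan(400/40) ≈ 84.29°
zero (s+917): 917 + j400 → |·| = √(917²+400²) = √1000889 ≈ 1000.4, ∠ = arctan(400/917) ≈ 23.57°
pole (s+80): 80 + j400 → |·| = √(80²+400²) = √166400 ≈ 407.92, ∠ = arctan(400/80) ≈ 78.69°
pole (s+780): 780 + j400 → |·| = √(780²+400²) = √768400 ≈ 876.58, ∠ = arctan(400/780) ≈ 27.15°
|T| = 1 · 4.0216e+05 / 3.5757e+05 ≈ 1.1247
Gain = 20 log₁₀(1.1247) ≈ 1.02 dB
∠T = 107.86° − 105.84° = 2.02°

1.0 dB, 2.0°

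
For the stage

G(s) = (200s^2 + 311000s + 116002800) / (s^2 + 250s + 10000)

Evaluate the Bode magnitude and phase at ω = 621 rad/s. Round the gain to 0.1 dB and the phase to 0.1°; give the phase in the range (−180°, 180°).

Substitute s = j621:
Numerator: 200(j621)^2 + 311000(j621) + 116002800 = 38874600 + j193131000
Denominator: (j621)^2 + 250(j621) + 10000 = -375641 + j155250
|N| = √(38874600² + 193131000²) ≈ 1.97e+08, ∠N ≈ 78.62°
|D| = √(375641² + 155250²) ≈ 4.0646e+05, ∠D ≈ 157.55°
|G| = 1.97e+08 / 4.0646e+05 ≈ 484.67
Gain = 20 log₁₀(484.67) ≈ 53.71 dB
∠G = 78.62° − 157.55° = -78.93°

53.7 dB, -78.9°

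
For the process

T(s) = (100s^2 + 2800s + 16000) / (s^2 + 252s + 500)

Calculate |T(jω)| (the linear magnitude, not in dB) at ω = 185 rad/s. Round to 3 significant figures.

59.9

Substitute s = j185:
Numerator: 100(j185)^2 + 2800(j185) + 16000 = -3406500 + j518000
Denominator: (j185)^2 + 252(j185) + 500 = -33725 + j46620
|N| = √(3406500² + 518000²) ≈ 3.4457e+06, ∠N ≈ 171.35°
|D| = √(33725² + 46620²) ≈ 57540, ∠D ≈ 125.88°
|T| = 3.4457e+06 / 57540 ≈ 59.884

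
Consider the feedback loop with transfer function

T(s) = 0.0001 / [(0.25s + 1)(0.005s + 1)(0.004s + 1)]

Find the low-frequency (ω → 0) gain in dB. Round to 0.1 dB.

T(0) = 0.0001 · 1 / 1 = 0.0001
20 log₁₀(0.0001) ≈ -80.00 dB

-80.0 dB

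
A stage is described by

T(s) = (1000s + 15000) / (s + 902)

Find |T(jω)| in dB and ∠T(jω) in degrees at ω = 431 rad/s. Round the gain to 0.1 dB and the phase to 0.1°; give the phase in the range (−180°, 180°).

Substitute s = j431:
Numerator: 1000(j431) + 15000 = 15000 + j431000
Denominator: (j431) + 902 = 902 + j431
|N| = √(15000² + 431000²) ≈ 4.3126e+05, ∠N ≈ 88.01°
|D| = √(902² + 431²) ≈ 999.68, ∠D ≈ 25.54°
|T| = 4.3126e+05 / 999.68 ≈ 431.4
Gain = 20 log₁₀(431.4) ≈ 52.70 dB
∠T = 88.01° − 25.54° = 62.47°

52.7 dB, 62.5°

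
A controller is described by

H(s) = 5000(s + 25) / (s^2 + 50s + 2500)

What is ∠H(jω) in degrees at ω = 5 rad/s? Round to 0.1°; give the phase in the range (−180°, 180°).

At s = jω = j5:
zero (s+25): 25 + j5 → |·| = √(25²+5²) = √650 ≈ 25.495, ∠ = arctan(5/25) ≈ 11.31°
quadratic: (j5)² + 50·j5 + 2500 = 2475 + j250 → |·| ≈ 2487.6, ∠ ≈ 5.77°
∠H = 11.31° − 5.77° = 5.54°

5.5°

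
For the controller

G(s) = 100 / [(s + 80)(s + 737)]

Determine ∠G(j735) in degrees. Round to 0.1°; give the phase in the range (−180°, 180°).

-128.7°

At s = jω = j735:
pole (s+80): 80 + j735 → |·| = √(80²+735²) = √546625 ≈ 739.34, ∠ = arctan(735/80) ≈ 83.79°
pole (s+737): 737 + j735 → |·| = √(737²+735²) = √1083394 ≈ 1040.9, ∠ = arctan(735/737) ≈ 44.92°
∠G = 0.00° − 128.71° = -128.71°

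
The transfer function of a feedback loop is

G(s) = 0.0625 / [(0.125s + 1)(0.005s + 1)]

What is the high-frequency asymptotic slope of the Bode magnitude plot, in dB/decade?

-40 dB/decade

Each pole contributes −20 dB/decade at high frequency; each zero contributes +20 dB/decade.
Net: 0 zero(s) − 2 pole(s) → -40 dB/decade.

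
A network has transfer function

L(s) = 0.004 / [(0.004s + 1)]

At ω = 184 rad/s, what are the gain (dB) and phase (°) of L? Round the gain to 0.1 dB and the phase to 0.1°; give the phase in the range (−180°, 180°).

At ω = 184 rad/s:
pole (1 + j184·0.004) = 1 + j0.736 → |·| ≈ 1.2417, ∠ ≈ 36.35°
|L| = 0.004 · 1 / (1.2417) ≈ 0.0032214
Gain = 20 log₁₀(0.0032214) ≈ -49.84 dB
∠L = (0°) − (36.35°) = -36.35°

-49.8 dB, -36.4°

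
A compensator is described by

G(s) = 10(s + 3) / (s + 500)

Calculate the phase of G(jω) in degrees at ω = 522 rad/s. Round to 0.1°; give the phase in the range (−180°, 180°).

43.4°

At s = jω = j522:
zero (s+3): 3 + j522 → |·| = √(3²+522²) = √272493 ≈ 522.01, ∠ = arctan(522/3) ≈ 89.67°
pole (s+500): 500 + j522 → |·| = √(500²+522²) = √522484 ≈ 722.83, ∠ = arctan(522/500) ≈ 46.23°
∠G = 89.67° − 46.23° = 43.44°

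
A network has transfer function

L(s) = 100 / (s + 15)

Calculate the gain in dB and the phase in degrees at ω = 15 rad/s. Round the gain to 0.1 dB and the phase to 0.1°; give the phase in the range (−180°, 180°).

13.5 dB, -45.0°

At s = jω = j15:
pole (s+15): 15 + j15 → |·| = √(15²+15²) = √450 ≈ 21.213, ∠ = arctan(15/15) ≈ 45.00°
|L| = 100 / 21.213 ≈ 4.7141
Gain = 20 log₁₀(4.7141) ≈ 13.47 dB
∠L = 0.00° − 45.00° = -45.00°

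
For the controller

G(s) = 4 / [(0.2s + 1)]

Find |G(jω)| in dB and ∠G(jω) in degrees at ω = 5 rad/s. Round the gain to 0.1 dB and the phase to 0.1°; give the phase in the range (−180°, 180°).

9.0 dB, -45.0°

At ω = 5 rad/s:
pole (1 + j5·0.2) = 1 + j1 → |·| ≈ 1.4142, ∠ ≈ 45.00°
|G| = 4 · 1 / (1.4142) ≈ 2.8285
Gain = 20 log₁₀(2.8285) ≈ 9.03 dB
∠G = (0°) − (45.00°) = -45.00°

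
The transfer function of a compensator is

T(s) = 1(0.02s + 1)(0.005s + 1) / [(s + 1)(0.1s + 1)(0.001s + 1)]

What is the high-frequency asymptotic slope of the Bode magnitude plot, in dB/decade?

-20 dB/decade

Each pole contributes −20 dB/decade at high frequency; each zero contributes +20 dB/decade.
Net: 2 zero(s) − 3 pole(s) → -20 dB/decade.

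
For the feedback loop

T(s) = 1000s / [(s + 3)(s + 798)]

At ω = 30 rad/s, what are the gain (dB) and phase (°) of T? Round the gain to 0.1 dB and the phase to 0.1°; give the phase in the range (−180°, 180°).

1.9 dB, 3.6°

At s = jω = j30:
zero at origin: s = j30 → |·| = 30, ∠ = 90.00°
pole (s+3): 3 + j30 → |·| = √(3²+30²) = √909 ≈ 30.15, ∠ = arctan(30/3) ≈ 84.29°
pole (s+798): 798 + j30 → |·| = √(798²+30²) = √637704 ≈ 798.56, ∠ = arctan(30/798) ≈ 2.15°
|T| = 1000 · 30 / 24077 ≈ 1.246
Gain = 20 log₁₀(1.246) ≈ 1.91 dB
∠T = 90.00° − 86.44° = 3.56°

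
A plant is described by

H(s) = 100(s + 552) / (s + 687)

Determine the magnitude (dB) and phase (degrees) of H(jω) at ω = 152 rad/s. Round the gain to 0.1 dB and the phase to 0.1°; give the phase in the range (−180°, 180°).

38.2 dB, 2.9°

At s = jω = j152:
zero (s+552): 552 + j152 → |·| = √(552²+152²) = √327808 ≈ 572.55, ∠ = arctan(152/552) ≈ 15.40°
pole (s+687): 687 + j152 → |·| = √(687²+152²) = √495073 ≈ 703.61, ∠ = arctan(152/687) ≈ 12.48°
|H| = 100 · 572.55 / 703.61 ≈ 81.373
Gain = 20 log₁₀(81.373) ≈ 38.21 dB
∠H = 15.40° − 12.48° = 2.92°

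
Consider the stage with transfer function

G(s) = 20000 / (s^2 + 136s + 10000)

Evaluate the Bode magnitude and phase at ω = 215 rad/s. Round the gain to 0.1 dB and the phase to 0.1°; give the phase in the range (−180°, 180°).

At s = jω = j215:
quadratic: (j215)² + 136·j215 + 10000 = -36225 + j29240 → |·| ≈ 46553, ∠ ≈ 141.09°
|G| = 20000 / 46553 ≈ 0.42962
Gain = 20 log₁₀(0.42962) ≈ -7.34 dB
∠G = 0.00° − 141.09° = -141.09°

-7.3 dB, -141.1°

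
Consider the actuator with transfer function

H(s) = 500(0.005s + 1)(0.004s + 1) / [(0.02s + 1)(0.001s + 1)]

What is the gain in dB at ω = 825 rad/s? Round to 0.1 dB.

At ω = 825 rad/s:
zero (1 + j825·0.005) = 1 + j4.125 → |·| ≈ 4.2445, ∠ ≈ 76.37°
zero (1 + j825·0.004) = 1 + j3.3 → |·| ≈ 3.4482, ∠ ≈ 73.14°
pole (1 + j825·0.02) = 1 + j16.5 → |·| ≈ 16.53, ∠ ≈ 86.53°
pole (1 + j825·0.001) = 1 + j0.825 → |·| ≈ 1.2964, ∠ ≈ 39.52°
|H| = 500 · 4.2445 · 3.4482 / (16.53 · 1.2964) ≈ 341.49
Gain = 20 log₁₀(341.49) ≈ 50.67 dB

50.7 dB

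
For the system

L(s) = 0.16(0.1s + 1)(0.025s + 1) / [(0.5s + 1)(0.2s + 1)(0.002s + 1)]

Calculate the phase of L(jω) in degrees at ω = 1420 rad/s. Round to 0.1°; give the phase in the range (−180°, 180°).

At ω = 1420 rad/s:
zero (1 + j1420·0.1) = 1 + j142 → |·| ≈ 142, ∠ ≈ 89.60°
zero (1 + j1420·0.025) = 1 + j35.5 → |·| ≈ 35.514, ∠ ≈ 88.39°
pole (1 + j1420·0.5) = 1 + j710 → |·| ≈ 710, ∠ ≈ 89.92°
pole (1 + j1420·0.2) = 1 + j284 → |·| ≈ 284, ∠ ≈ 89.80°
pole (1 + j1420·0.002) = 1 + j2.84 → |·| ≈ 3.0109, ∠ ≈ 70.60°
∠L = (89.60° + 88.39°) − (89.92° + 89.80° + 70.60°) = -72.33°

-72.3°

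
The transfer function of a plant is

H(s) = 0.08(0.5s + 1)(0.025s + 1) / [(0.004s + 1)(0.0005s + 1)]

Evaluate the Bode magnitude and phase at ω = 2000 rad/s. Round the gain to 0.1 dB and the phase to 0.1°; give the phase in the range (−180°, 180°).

50.9 dB, 50.9°

At ω = 2000 rad/s:
zero (1 + j2000·0.5) = 1 + j1000 → |·| ≈ 1000, ∠ ≈ 89.94°
zero (1 + j2000·0.025) = 1 + j50 → |·| ≈ 50.01, ∠ ≈ 88.85°
pole (1 + j2000·0.004) = 1 + j8 → |·| ≈ 8.0623, ∠ ≈ 82.87°
pole (1 + j2000·0.0005) = 1 + j1 → |·| ≈ 1.4142, ∠ ≈ 45.00°
|H| = 0.08 · 1000 · 50.01 / (8.0623 · 1.4142) ≈ 350.89
Gain = 20 log₁₀(350.89) ≈ 50.90 dB
∠H = (89.94° + 88.85°) − (82.87° + 45.00°) = 50.92°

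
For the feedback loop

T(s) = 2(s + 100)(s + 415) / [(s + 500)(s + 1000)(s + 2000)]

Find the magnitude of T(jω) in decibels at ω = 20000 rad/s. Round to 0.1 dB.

At s = jω = j20000:
zero (s+100): 100 + j20000 → |·| = √(100²+20000²) = √400010000 ≈ 20000, ∠ = arctan(20000/100) ≈ 89.71°
zero (s+415): 415 + j20000 → |·| = √(415²+20000²) = √400172225 ≈ 20004, ∠ = arctan(20000/415) ≈ 88.81°
pole (s+500): 500 + j20000 → |·| = √(500²+20000²) = √400250000 ≈ 20006, ∠ = arctan(20000/500) ≈ 88.57°
pole (s+1000): 1000 + j20000 → |·| = √(1000²+20000²) = √401000000 ≈ 20025, ∠ = arctan(20000/1000) ≈ 87.14°
pole (s+2000): 2000 + j20000 → |·| = √(2000²+20000²) = √404000000 ≈ 20100, ∠ = arctan(20000/2000) ≈ 84.29°
|T| = 2 · 4.0008e+08 / 8.0525e+12 ≈ 9.9368e-05
Gain = 20 log₁₀(9.9368e-05) ≈ -80.06 dB

-80.1 dB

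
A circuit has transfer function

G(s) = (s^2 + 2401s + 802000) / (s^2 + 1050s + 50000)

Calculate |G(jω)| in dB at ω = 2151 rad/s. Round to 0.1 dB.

Substitute s = j2151:
Numerator: (j2151)^2 + 2401(j2151) + 802000 = -3824801 + j5164551
Denominator: (j2151)^2 + 1050(j2151) + 50000 = -4576801 + j2258550
|N| = √(3824801² + 5164551²) ≈ 6.4266e+06, ∠N ≈ 126.52°
|D| = √(4576801² + 2258550²) ≈ 5.1037e+06, ∠D ≈ 153.73°
|G| = 6.4266e+06 / 5.1037e+06 ≈ 1.2592
Gain = 20 log₁₀(1.2592) ≈ 2.00 dB

2.0 dB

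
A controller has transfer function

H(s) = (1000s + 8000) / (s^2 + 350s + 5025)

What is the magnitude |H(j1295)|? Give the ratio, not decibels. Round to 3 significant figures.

0.748

Substitute s = j1295:
Numerator: 1000(j1295) + 8000 = 8000 + j1295000
Denominator: (j1295)^2 + 350(j1295) + 5025 = -1672000 + j453250
|N| = √(8000² + 1295000²) ≈ 1.295e+06, ∠N ≈ 89.65°
|D| = √(1672000² + 453250²) ≈ 1.7323e+06, ∠D ≈ 164.83°
|H| = 1.295e+06 / 1.7323e+06 ≈ 0.74756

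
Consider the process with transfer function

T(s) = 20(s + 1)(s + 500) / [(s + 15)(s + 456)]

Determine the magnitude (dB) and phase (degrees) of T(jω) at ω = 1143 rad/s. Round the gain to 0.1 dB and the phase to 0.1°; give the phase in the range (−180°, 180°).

26.1 dB, -1.2°

At s = jω = j1143:
zero (s+1): 1 + j1143 → |·| = √(1²+1143²) = √1306450 ≈ 1143, ∠ = arctan(1143/1) ≈ 89.95°
zero (s+500): 500 + j1143 → |·| = √(500²+1143²) = √1556449 ≈ 1247.6, ∠ = arctan(1143/500) ≈ 66.37°
pole (s+15): 15 + j1143 → |·| = √(15²+1143²) = √1306674 ≈ 1143.1, ∠ = arctan(1143/15) ≈ 89.25°
pole (s+456): 456 + j1143 → |·| = √(456²+1143²) = √1514385 ≈ 1230.6, ∠ = arctan(1143/456) ≈ 68.25°
|T| = 20 · 1.426e+06 / 1.4067e+06 ≈ 20.274
Gain = 20 log₁₀(20.274) ≈ 26.14 dB
∠T = 156.32° − 157.50° = -1.18°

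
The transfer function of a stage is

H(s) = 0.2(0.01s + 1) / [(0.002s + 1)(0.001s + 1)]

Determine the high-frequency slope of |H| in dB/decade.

-20 dB/decade

Each pole contributes −20 dB/decade at high frequency; each zero contributes +20 dB/decade.
Net: 1 zero(s) − 2 pole(s) → -20 dB/decade.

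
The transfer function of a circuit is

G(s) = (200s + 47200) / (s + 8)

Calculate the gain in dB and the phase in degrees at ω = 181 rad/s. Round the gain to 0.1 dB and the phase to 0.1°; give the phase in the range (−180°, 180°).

50.3 dB, -50.0°

Substitute s = j181:
Numerator: 200(j181) + 47200 = 47200 + j36200
Denominator: (j181) + 8 = 8 + j181
|N| = √(47200² + 36200²) ≈ 59483, ∠N ≈ 37.49°
|D| = √(8² + 181²) ≈ 181.18, ∠D ≈ 87.47°
|G| = 59483 / 181.18 ≈ 328.31
Gain = 20 log₁₀(328.31) ≈ 50.33 dB
∠G = 37.49° − 87.47° = -49.98°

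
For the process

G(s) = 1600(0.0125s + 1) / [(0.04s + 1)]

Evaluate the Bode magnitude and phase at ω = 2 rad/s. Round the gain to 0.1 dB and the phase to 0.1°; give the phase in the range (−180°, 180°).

At ω = 2 rad/s:
zero (1 + j2·0.0125) = 1 + j0.025 → |·| ≈ 1.0003, ∠ ≈ 1.43°
pole (1 + j2·0.04) = 1 + j0.08 → |·| ≈ 1.0032, ∠ ≈ 4.57°
|G| = 1600 · 1.0003 / (1.0032) ≈ 1595.4
Gain = 20 log₁₀(1595.4) ≈ 64.06 dB
∠G = (1.43°) − (4.57°) = -3.14°

64.1 dB, -3.1°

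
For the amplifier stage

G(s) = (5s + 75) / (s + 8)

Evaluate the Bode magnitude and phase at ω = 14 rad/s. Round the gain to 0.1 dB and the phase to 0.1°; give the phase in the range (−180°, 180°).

Substitute s = j14:
Numerator: 5(j14) + 75 = 75 + j70
Denominator: (j14) + 8 = 8 + j14
|N| = √(75² + 70²) ≈ 102.59, ∠N ≈ 43.03°
|D| = √(8² + 14²) ≈ 16.125, ∠D ≈ 60.26°
|G| = 102.59 / 16.125 ≈ 6.3622
Gain = 20 log₁₀(6.3622) ≈ 16.07 dB
∠G = 43.03° − 60.26° = -17.23°

16.1 dB, -17.2°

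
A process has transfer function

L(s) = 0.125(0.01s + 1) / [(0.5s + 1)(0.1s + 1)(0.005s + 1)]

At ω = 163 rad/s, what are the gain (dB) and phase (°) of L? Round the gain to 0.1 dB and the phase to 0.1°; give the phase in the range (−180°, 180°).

-77.1 dB, -156.5°

At ω = 163 rad/s:
zero (1 + j163·0.01) = 1 + j1.63 → |·| ≈ 1.9123, ∠ ≈ 58.47°
pole (1 + j163·0.5) = 1 + j81.5 → |·| ≈ 81.506, ∠ ≈ 89.30°
pole (1 + j163·0.1) = 1 + j16.3 → |·| ≈ 16.331, ∠ ≈ 86.49°
pole (1 + j163·0.005) = 1 + j0.815 → |·| ≈ 1.29, ∠ ≈ 39.18°
|L| = 0.125 · 1.9123 / (81.506 · 16.331 · 1.29) ≈ 0.00013921
Gain = 20 log₁₀(0.00013921) ≈ -77.13 dB
∠L = (58.47°) − (89.30° + 86.49° + 39.18°) = -156.50°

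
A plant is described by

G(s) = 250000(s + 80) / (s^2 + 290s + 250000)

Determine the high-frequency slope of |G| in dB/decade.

-20 dB/decade

Each pole contributes −20 dB/decade at high frequency; each zero contributes +20 dB/decade.
Net: 1 zero(s) − 2 pole(s) → -20 dB/decade.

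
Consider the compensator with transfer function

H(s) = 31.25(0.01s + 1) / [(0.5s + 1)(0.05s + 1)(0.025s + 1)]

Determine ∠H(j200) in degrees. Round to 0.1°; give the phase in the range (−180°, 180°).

At ω = 200 rad/s:
zero (1 + j200·0.01) = 1 + j2 → |·| ≈ 2.2361, ∠ ≈ 63.43°
pole (1 + j200·0.5) = 1 + j100 → |·| ≈ 100, ∠ ≈ 89.43°
pole (1 + j200·0.05) = 1 + j10 → |·| ≈ 10.05, ∠ ≈ 84.29°
pole (1 + j200·0.025) = 1 + j5 → |·| ≈ 5.099, ∠ ≈ 78.69°
∠H = (63.43°) − (89.43° + 84.29° + 78.69°) = -188.98° ≡ 171.02° (principal value)

171.0°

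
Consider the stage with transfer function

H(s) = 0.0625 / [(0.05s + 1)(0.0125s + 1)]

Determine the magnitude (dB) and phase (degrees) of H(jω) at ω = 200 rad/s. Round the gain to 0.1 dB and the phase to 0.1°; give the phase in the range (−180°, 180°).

At ω = 200 rad/s:
pole (1 + j200·0.05) = 1 + j10 → |·| ≈ 10.05, ∠ ≈ 84.29°
pole (1 + j200·0.0125) = 1 + j2.5 → |·| ≈ 2.6926, ∠ ≈ 68.20°
|H| = 0.0625 · 1 / (10.05 · 2.6926) ≈ 0.0023096
Gain = 20 log₁₀(0.0023096) ≈ -52.73 dB
∠H = (0°) − (84.29° + 68.20°) = -152.49°

-52.7 dB, -152.5°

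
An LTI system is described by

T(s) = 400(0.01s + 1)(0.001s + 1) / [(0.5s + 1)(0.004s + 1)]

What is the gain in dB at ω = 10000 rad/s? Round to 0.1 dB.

6.1 dB

At ω = 10000 rad/s:
zero (1 + j10000·0.01) = 1 + j100 → |·| ≈ 100, ∠ ≈ 89.43°
zero (1 + j10000·0.001) = 1 + j10 → |·| ≈ 10.05, ∠ ≈ 84.29°
pole (1 + j10000·0.5) = 1 + j5000 → |·| ≈ 5000, ∠ ≈ 89.99°
pole (1 + j10000·0.004) = 1 + j40 → |·| ≈ 40.012, ∠ ≈ 88.57°
|T| = 400 · 100 · 10.05 / (5000 · 40.012) ≈ 2.0094
Gain = 20 log₁₀(2.0094) ≈ 6.06 dB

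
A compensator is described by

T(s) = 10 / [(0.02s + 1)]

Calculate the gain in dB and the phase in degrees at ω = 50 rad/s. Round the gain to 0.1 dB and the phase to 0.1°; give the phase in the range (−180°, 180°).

At ω = 50 rad/s:
pole (1 + j50·0.02) = 1 + j1 → |·| ≈ 1.4142, ∠ ≈ 45.00°
|T| = 10 · 1 / (1.4142) ≈ 7.0711
Gain = 20 log₁₀(7.0711) ≈ 16.99 dB
∠T = (0°) − (45.00°) = -45.00°

17.0 dB, -45.0°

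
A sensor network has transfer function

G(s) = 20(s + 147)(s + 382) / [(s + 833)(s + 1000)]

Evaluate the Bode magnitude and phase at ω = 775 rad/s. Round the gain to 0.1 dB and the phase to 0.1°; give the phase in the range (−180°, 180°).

19.5 dB, 62.3°

At s = jω = j775:
zero (s+147): 147 + j775 → |·| = √(147²+775²) = √622234 ≈ 788.82, ∠ = arctan(775/147) ≈ 79.26°
zero (s+382): 382 + j775 → |·| = √(382²+775²) = √746549 ≈ 864.03, ∠ = arctan(775/382) ≈ 63.76°
pole (s+833): 833 + j775 → |·| = √(833²+775²) = √1294514 ≈ 1137.8, ∠ = arctan(775/833) ≈ 42.93°
pole (s+1000): 1000 + j775 → |·| = √(1000²+775²) = √1600625 ≈ 1265.2, ∠ = arctan(775/1000) ≈ 37.78°
|G| = 20 · 6.8156e+05 / 1.4395e+06 ≈ 9.4694
Gain = 20 log₁₀(9.4694) ≈ 19.53 dB
∠G = 143.02° − 80.71° = 62.31°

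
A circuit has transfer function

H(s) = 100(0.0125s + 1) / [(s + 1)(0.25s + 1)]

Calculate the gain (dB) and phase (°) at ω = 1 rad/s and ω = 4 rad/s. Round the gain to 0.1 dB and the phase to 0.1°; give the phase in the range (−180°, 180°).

At ω = 1 rad/s:
zero (1 + j1·0.0125) = 1 + j0.0125 → |·| ≈ 1.0001, ∠ ≈ 0.72°
pole (1 + j1·1) = 1 + j1 → |·| ≈ 1.4142, ∠ ≈ 45.00°
pole (1 + j1·0.25) = 1 + j0.25 → |·| ≈ 1.0308, ∠ ≈ 14.04°
|H| = 100 · 1.0001 / (1.4142 · 1.0308) ≈ 68.605
Gain = 20 log₁₀(68.605) ≈ 36.73 dB
∠H = (0.72°) − (45.00° + 14.04°) = -58.32°

At ω = 4 rad/s:
zero (1 + j4·0.0125) = 1 + j0.05 → |·| ≈ 1.0012, ∠ ≈ 2.86°
pole (1 + j4·1) = 1 + j4 → |·| ≈ 4.1231, ∠ ≈ 75.96°
pole (1 + j4·0.25) = 1 + j1 → |·| ≈ 1.4142, ∠ ≈ 45.00°
|H| = 100 · 1.0012 / (4.1231 · 1.4142) ≈ 17.171
Gain = 20 log₁₀(17.171) ≈ 24.70 dB
∠H = (2.86°) − (75.96° + 45.00°) = -118.10°

ω = 1: 36.7 dB, -58.3°; ω = 4: 24.7 dB, -118.1°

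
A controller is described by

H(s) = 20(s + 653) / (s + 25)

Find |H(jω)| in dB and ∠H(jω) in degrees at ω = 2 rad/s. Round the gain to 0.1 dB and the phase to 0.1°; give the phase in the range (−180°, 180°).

54.3 dB, -4.4°

At s = jω = j2:
zero (s+653): 653 + j2 → |·| = √(653²+2²) = √426413 ≈ 653, ∠ = arctan(2/653) ≈ 0.18°
pole (s+25): 25 + j2 → |·| = √(25²+2²) = √629 ≈ 25.08, ∠ = arctan(2/25) ≈ 4.57°
|H| = 20 · 653 / 25.08 ≈ 520.73
Gain = 20 log₁₀(520.73) ≈ 54.33 dB
∠H = 0.18° − 4.57° = -4.39°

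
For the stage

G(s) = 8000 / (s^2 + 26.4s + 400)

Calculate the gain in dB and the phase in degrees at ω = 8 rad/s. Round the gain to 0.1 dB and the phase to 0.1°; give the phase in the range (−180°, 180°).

At s = jω = j8:
quadratic: (j8)² + 26.4·j8 + 400 = 336 + j211.2 → |·| ≈ 396.86, ∠ ≈ 32.15°
|G| = 8000 / 396.86 ≈ 20.158
Gain = 20 log₁₀(20.158) ≈ 26.09 dB
∠G = 0.00° − 32.15° = -32.15°

26.1 dB, -32.2°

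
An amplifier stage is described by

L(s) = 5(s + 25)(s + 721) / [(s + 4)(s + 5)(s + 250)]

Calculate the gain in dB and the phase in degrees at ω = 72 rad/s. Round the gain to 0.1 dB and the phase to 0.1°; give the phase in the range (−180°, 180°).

At s = jω = j72:
zero (s+25): 25 + j72 → |·| = √(25²+72²) = √5809 ≈ 76.217, ∠ = arctan(72/25) ≈ 70.85°
zero (s+721): 721 + j72 → |·| = √(721²+72²) = √525025 ≈ 724.59, ∠ = arctan(72/721) ≈ 5.70°
pole (s+4): 4 + j72 → |·| = √(4²+72²) = √5200 ≈ 72.111, ∠ = arctan(72/4) ≈ 86.82°
pole (s+5): 5 + j72 → |·| = √(5²+72²) = √5209 ≈ 72.173, ∠ = arctan(72/5) ≈ 86.03°
pole (s+250): 250 + j72 → |·| = √(250²+72²) = √67684 ≈ 260.16, ∠ = arctan(72/250) ≈ 16.07°
|L| = 5 · 55226 / 1.354e+06 ≈ 0.20394
Gain = 20 log₁₀(0.20394) ≈ -13.81 dB
∠L = 76.55° − 188.92° = -112.37°

-13.8 dB, -112.4°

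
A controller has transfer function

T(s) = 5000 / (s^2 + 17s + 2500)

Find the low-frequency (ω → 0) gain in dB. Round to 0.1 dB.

T(0) = 5000 / 2500 = 2
20 log₁₀(2) ≈ 6.02 dB

6.0 dB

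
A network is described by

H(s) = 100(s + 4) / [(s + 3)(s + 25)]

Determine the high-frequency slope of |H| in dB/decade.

-20 dB/decade

Each pole contributes −20 dB/decade at high frequency; each zero contributes +20 dB/decade.
Net: 1 zero(s) − 2 pole(s) → -20 dB/decade.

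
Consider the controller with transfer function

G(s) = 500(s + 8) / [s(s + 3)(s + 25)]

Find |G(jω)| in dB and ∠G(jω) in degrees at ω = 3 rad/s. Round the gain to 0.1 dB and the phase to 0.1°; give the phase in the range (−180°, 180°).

22.5 dB, -121.3°

At s = jω = j3:
zero (s+8): 8 + j3 → |·| = √(8²+3²) = √73 ≈ 8.544, ∠ = arctan(3/8) ≈ 20.56°
pole (s+3): 3 + j3 → |·| = √(3²+3²) = √18 ≈ 4.2426, ∠ = arctan(3/3) ≈ 45.00°
pole (s+25): 25 + j3 → |·| = √(25²+3²) = √634 ≈ 25.179, ∠ = arctan(3/25) ≈ 6.84°
pole at origin: |s| = 3, ∠ = 90.00° (in denominator)
|G| = 500 · 8.544 / 320.47 ≈ 13.33
Gain = 20 log₁₀(13.33) ≈ 22.50 dB
∠G = 20.56° − 141.84° = -121.28°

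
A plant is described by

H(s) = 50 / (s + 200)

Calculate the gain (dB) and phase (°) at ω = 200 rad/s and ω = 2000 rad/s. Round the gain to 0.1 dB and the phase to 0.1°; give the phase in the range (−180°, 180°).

At s = jω = j200:
pole (s+200): 200 + j200 → |·| = √(200²+200²) = √80000 ≈ 282.84, ∠ = arctan(200/200) ≈ 45.00°
|H| = 50 / 282.84 ≈ 0.17678
Gain = 20 log₁₀(0.17678) ≈ -15.05 dB
∠H = 0.00° − 45.00° = -45.00°

At s = jω = j2000:
pole (s+200): 200 + j2000 → |·| = √(200²+2000²) = √4040000 ≈ 2010, ∠ = arctan(2000/200) ≈ 84.29°
|H| = 50 / 2010 ≈ 0.024876
Gain = 20 log₁₀(0.024876) ≈ -32.08 dB
∠H = 0.00° − 84.29° = -84.29°

ω = 200: -15.1 dB, -45.0°; ω = 2000: -32.1 dB, -84.3°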